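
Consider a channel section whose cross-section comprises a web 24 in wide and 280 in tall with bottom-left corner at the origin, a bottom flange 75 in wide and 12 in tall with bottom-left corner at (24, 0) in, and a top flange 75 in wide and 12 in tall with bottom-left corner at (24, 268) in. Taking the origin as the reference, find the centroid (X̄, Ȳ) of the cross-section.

web: A = 24 × 280 = 6720.00, centroid at (12.00, 140.00).
bottom flange: A = 75 × 12 = 900.00, centroid at (61.50, 6.00).
top flange: A = 75 × 12 = 900.00, centroid at (61.50, 274.00).
ΣA = 8520.00 in²
ΣAX̄ = (6720.00)(12.00) + (900.00)(61.50) + (900.00)(61.50) = 191340.00 in³
ΣAȲ = (6720.00)(140.00) + (900.00)(6.00) + (900.00)(274.00) = 1192800.00 in³
X̄ = 191340.00 / 8520.00 = 22.46 in
Ȳ = 1192800.00 / 8520.00 = 140.00 in

X̄ = 22.46 in, Ȳ = 140.00 in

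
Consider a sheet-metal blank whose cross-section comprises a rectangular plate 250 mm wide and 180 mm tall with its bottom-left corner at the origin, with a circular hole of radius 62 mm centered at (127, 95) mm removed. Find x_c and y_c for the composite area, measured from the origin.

plate: A = 250 × 180 = 45000.00, centroid at (125.00, 90.00).
hole: A = −π·62² = -12076.28, centroid at (127.00, 95.00).
ΣA = 32923.72 mm², ΣAx_c = 4091312.17 mm³, ΣAy_c = 2902753.19 mm³.
x_c = 4091312.17/32923.72 = 124.27 mm; y_c = 2902753.19/32923.72 = 88.17 mm.

x_c = 124.27 mm, y_c = 88.17 mm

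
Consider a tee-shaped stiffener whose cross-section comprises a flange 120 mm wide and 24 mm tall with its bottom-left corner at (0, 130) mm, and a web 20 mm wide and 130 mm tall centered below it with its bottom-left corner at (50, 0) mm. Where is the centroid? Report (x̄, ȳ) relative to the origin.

x̄ = 60.00 mm, ȳ = 105.47 mm

web: A = 20 × 130 = 2600.00, centroid at (60.00, 65.00).
flange: A = 120 × 24 = 2880.00, centroid at (60.00, 142.00).
ΣA = 5480.00 mm², ΣAx̄ = 328800.00 mm³, ΣAȳ = 577960.00 mm³.
x̄ = 328800.00/5480.00 = 60.00 mm; ȳ = 577960.00/5480.00 = 105.47 mm.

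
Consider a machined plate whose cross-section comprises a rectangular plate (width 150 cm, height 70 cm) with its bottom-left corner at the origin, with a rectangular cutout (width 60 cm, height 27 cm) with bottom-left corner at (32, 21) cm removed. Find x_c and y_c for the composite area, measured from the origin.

x_c = 77.37 cm, y_c = 35.09 cm

plate: A = 150 × 70 = 10500.00, centroid at (75.00, 35.00).
hole: A = −(60 × 27) = -1620.00, centroid at (62.00, 34.50).
ΣA = 8880.00 cm²
ΣAx_c = (10500.00)(75.00) + (-1620.00)(62.00) = 687060.00 cm³
ΣAy_c = (10500.00)(35.00) + (-1620.00)(34.50) = 311610.00 cm³
x_c = 687060.00 / 8880.00 = 77.37 cm
y_c = 311610.00 / 8880.00 = 35.09 cm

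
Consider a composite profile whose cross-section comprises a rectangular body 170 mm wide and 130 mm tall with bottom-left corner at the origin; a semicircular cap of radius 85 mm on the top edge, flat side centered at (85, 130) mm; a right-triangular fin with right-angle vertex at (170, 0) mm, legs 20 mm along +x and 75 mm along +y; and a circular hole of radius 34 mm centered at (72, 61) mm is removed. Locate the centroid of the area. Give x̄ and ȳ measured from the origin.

Part | A | x̄ᵢ | ȳᵢ | A·x̄ᵢ | A·ȳᵢ
rectangular body | 22100.00 | 85.00 | 65.00 | 1878500.00 | 1436500.00
semicircular top | 11349.00 | 85.00 | 166.08 | 964665.29 | 1884787.12
triangular fin | 750.00 | 176.67 | 25.00 | 132500.00 | 18750.00
hole | -3631.68 | 72.00 | 61.00 | -261481.04 | -221532.55
Σ | 30567.32 |  |  | 2714184.25 | 3118504.57
x̄ = 2714184.25 / 30567.32 = 88.79 mm
ȳ = 3118504.57 / 30567.32 = 102.02 mm

x̄ = 88.79 mm, ȳ = 102.02 mm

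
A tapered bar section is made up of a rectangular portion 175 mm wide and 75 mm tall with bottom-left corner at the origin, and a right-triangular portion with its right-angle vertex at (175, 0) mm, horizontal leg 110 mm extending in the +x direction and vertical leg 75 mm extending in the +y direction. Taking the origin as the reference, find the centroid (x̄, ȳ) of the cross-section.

x̄ = 117.19 mm, ȳ = 34.51 mm

Part | A | x̄ᵢ | ȳᵢ | A·x̄ᵢ | A·ȳᵢ
rectangular portion | 13125.00 | 87.50 | 37.50 | 1148437.50 | 492187.50
triangular portion | 4125.00 | 211.67 | 25.00 | 873125.00 | 103125.00
Σ | 17250.00 |  |  | 2021562.50 | 595312.50
x̄ = 2021562.50 / 17250.00 = 117.19 mm
ȳ = 595312.50 / 17250.00 = 34.51 mm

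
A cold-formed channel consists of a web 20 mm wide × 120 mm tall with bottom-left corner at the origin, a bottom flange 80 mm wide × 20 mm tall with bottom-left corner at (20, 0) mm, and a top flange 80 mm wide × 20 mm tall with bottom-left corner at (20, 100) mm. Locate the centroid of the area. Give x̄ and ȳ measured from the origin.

web: A = 20 × 120 = 2400.00, centroid at (10.00, 60.00).
bottom flange: A = 80 × 20 = 1600.00, centroid at (60.00, 10.00).
top flange: A = 80 × 20 = 1600.00, centroid at (60.00, 110.00).
ΣA = 5600.00 mm²
ΣAx̄ = (2400.00)(10.00) + (1600.00)(60.00) + (1600.00)(60.00) = 216000.00 mm³
ΣAȳ = (2400.00)(60.00) + (1600.00)(10.00) + (1600.00)(110.00) = 336000.00 mm³
x̄ = 216000.00 / 5600.00 = 38.57 mm
ȳ = 336000.00 / 5600.00 = 60.00 mm

x̄ = 38.57 mm, ȳ = 60.00 mm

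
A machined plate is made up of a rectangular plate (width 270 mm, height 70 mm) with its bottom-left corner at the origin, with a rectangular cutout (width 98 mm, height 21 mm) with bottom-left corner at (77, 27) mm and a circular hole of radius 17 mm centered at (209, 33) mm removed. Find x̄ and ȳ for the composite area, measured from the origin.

plate: A = 270 × 70 = 18900.00, centroid at (135.00, 35.00).
hole 1: A = −(98 × 21) = -2058.00, centroid at (126.00, 37.50).
hole 2: A = −π·17² = -907.92, centroid at (209.00, 33.00).
ΣA = 15934.08 mm², ΣAx̄ = 2102436.66 mm³, ΣAȳ = 554363.63 mm³.
x̄ = 2102436.66/15934.08 = 131.95 mm; ȳ = 554363.63/15934.08 = 34.79 mm.

x̄ = 131.95 mm, ȳ = 34.79 mm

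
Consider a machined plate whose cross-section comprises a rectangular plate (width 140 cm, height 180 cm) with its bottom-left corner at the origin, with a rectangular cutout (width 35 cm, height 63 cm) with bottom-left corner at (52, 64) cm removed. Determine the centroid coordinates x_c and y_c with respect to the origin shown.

x_c = 70.05 cm, y_c = 89.47 cm

plate: A = 140 × 180 = 25200.00, centroid at (70.00, 90.00).
hole: A = −(35 × 63) = -2205.00, centroid at (69.50, 95.50).
ΣA = 22995.00 cm²
ΣAx_c = (25200.00)(70.00) + (-2205.00)(69.50) = 1610752.50 cm³
ΣAy_c = (25200.00)(90.00) + (-2205.00)(95.50) = 2057422.50 cm³
x_c = 1610752.50 / 22995.00 = 70.05 cm
y_c = 2057422.50 / 22995.00 = 89.47 cm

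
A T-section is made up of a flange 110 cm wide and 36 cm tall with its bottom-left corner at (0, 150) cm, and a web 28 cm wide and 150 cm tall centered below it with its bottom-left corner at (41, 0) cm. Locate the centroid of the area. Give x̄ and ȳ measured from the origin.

Part | A | x̄ᵢ | ȳᵢ | A·x̄ᵢ | A·ȳᵢ
web | 4200.00 | 55.00 | 75.00 | 231000.00 | 315000.00
flange | 3960.00 | 55.00 | 168.00 | 217800.00 | 665280.00
Σ | 8160.00 |  |  | 448800.00 | 980280.00
x̄ = 448800.00 / 8160.00 = 55.00 cm
ȳ = 980280.00 / 8160.00 = 120.13 cm

x̄ = 55.00 cm, ȳ = 120.13 cm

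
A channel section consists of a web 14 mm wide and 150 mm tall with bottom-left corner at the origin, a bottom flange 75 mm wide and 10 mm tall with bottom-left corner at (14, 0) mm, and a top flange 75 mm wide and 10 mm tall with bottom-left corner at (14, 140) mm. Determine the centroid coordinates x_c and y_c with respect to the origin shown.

x_c = 25.54 mm, y_c = 75.00 mm

web: A = 14 × 150 = 2100.00, centroid at (7.00, 75.00).
bottom flange: A = 75 × 10 = 750.00, centroid at (51.50, 5.00).
top flange: A = 75 × 10 = 750.00, centroid at (51.50, 145.00).
ΣA = 3600.00 mm²
ΣAx_c = (2100.00)(7.00) + (750.00)(51.50) + (750.00)(51.50) = 91950.00 mm³
ΣAy_c = (2100.00)(75.00) + (750.00)(5.00) + (750.00)(145.00) = 270000.00 mm³
x_c = 91950.00 / 3600.00 = 25.54 mm
y_c = 270000.00 / 3600.00 = 75.00 mm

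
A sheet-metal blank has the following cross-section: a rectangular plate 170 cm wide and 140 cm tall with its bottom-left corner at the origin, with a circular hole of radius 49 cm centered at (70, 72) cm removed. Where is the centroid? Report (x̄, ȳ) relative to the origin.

x̄ = 91.96 cm, ȳ = 69.07 cm

Part | A | x̄ᵢ | ȳᵢ | A·x̄ᵢ | A·ȳᵢ
plate | 23800.00 | 85.00 | 70.00 | 2023000.00 | 1666000.00
hole | -7542.96 | 70.00 | 72.00 | -528007.48 | -543093.41
Σ | 16257.04 |  |  | 1494992.52 | 1122906.59
x̄ = 1494992.52 / 16257.04 = 91.96 cm
ȳ = 1122906.59 / 16257.04 = 69.07 cm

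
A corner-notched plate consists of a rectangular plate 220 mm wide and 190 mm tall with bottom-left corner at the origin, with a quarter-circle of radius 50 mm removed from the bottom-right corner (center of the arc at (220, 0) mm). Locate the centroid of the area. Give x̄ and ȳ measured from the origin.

plate: A = 220 × 190 = 41800.00, centroid at (110.00, 95.00).
removed quarter-circle: A = −¼π·50² = -1963.50, centroid at (198.78, 21.22).
ΣA = 39836.50 mm², ΣAx̄ = 4207697.68 mm³, ΣAȳ = 3929333.33 mm³.
x̄ = 4207697.68/39836.50 = 105.62 mm; ȳ = 3929333.33/39836.50 = 98.64 mm.

x̄ = 105.62 mm, ȳ = 98.64 mm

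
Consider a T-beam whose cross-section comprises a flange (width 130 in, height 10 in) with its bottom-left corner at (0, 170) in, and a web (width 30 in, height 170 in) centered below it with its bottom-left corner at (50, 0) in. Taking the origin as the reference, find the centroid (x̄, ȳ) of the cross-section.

web: A = 30 × 170 = 5100.00, centroid at (65.00, 85.00).
flange: A = 130 × 10 = 1300.00, centroid at (65.00, 175.00).
ΣA = 6400.00 in², ΣAx̄ = 416000.00 in³, ΣAȳ = 661000.00 in³.
x̄ = 416000.00/6400.00 = 65.00 in; ȳ = 661000.00/6400.00 = 103.28 in.

x̄ = 65.00 in, ȳ = 103.28 in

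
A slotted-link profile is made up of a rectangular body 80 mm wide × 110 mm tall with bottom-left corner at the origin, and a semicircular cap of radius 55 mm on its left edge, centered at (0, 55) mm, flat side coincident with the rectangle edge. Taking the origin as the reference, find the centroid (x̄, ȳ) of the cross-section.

x̄ = 17.79 mm, ȳ = 55.00 mm

rectangular body: A = 80 × 110 = 8800.00, centroid at (40.00, 55.00).
semicircular end: A = ½π·55² = 4751.66, centroid at (-23.34, 55.00).
ΣA = 13551.66 mm²
ΣAx̄ = (8800.00)(40.00) + (4751.66)(-23.34) = 241083.33 mm³
ΣAȳ = (8800.00)(55.00) + (4751.66)(55.00) = 745341.24 mm³
x̄ = 241083.33 / 13551.66 = 17.79 mm
ȳ = 745341.24 / 13551.66 = 55.00 mm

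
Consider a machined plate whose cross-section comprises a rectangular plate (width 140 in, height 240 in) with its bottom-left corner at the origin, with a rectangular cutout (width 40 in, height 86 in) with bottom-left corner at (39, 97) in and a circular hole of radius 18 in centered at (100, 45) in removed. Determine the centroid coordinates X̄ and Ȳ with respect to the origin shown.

X̄ = 70.25 in, Ȳ = 120.26 in

plate: A = 140 × 240 = 33600.00, centroid at (70.00, 120.00).
hole 1: A = −(40 × 86) = -3440.00, centroid at (59.00, 140.00).
hole 2: A = −π·18² = -1017.88, centroid at (100.00, 45.00).
ΣA = 29142.12 in²
ΣAX̄ = (33600.00)(70.00) + (-3440.00)(59.00) + (-1017.88)(100.00) = 2047252.40 in³
ΣAȲ = (33600.00)(120.00) + (-3440.00)(140.00) + (-1017.88)(45.00) = 3504595.58 in³
X̄ = 2047252.40 / 29142.12 = 70.25 in
Ȳ = 3504595.58 / 29142.12 = 120.26 in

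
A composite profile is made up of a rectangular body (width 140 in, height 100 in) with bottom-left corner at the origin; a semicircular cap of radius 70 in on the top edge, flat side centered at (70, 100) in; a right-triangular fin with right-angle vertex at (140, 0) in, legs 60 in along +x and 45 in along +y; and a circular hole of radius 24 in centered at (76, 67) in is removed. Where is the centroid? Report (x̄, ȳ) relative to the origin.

x̄ = 75.21 in, ȳ = 75.21 in

rectangular body: A = 140 × 100 = 14000.00, centroid at (70.00, 50.00).
semicircular top: A = ½π·70² = 7696.90, centroid at (70.00, 129.71).
triangular fin: A = ½·60·45 = 1350.00, centroid at (160.00, 15.00).
hole: A = −π·24² = -1809.56, centroid at (76.00, 67.00).
ΣA = 21237.34 in²
ΣAx̄ = (14000.00)(70.00) + (7696.90)(70.00) + (1350.00)(160.00) + (-1809.56)(76.00) = 1597256.78 in³
ΣAȳ = (14000.00)(50.00) + (7696.90)(129.71) + (1350.00)(15.00) + (-1809.56)(67.00) = 1597366.52 in³
x̄ = 1597256.78 / 21237.34 = 75.21 in
ȳ = 1597366.52 / 21237.34 = 75.21 in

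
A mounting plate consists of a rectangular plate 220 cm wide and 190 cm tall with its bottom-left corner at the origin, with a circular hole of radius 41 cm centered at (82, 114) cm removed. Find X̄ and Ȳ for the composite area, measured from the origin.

plate: A = 220 × 190 = 41800.00, centroid at (110.00, 95.00).
hole: A = −π·41² = -5281.02, centroid at (82.00, 114.00).
ΣA = 36518.98 cm², ΣAX̄ = 4164956.59 cm³, ΣAȲ = 3368964.03 cm³.
X̄ = 4164956.59/36518.98 = 114.05 cm; Ȳ = 3368964.03/36518.98 = 92.25 cm.

X̄ = 114.05 cm, Ȳ = 92.25 cm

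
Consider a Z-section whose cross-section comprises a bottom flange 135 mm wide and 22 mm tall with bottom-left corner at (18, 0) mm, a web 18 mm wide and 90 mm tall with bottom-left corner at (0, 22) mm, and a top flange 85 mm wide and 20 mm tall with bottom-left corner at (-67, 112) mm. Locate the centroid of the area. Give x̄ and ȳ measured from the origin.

bottom flange: A = 135 × 22 = 2970.00, centroid at (85.50, 11.00).
web: A = 18 × 90 = 1620.00, centroid at (9.00, 67.00).
top flange: A = 85 × 20 = 1700.00, centroid at (-24.50, 122.00).
ΣA = 6290.00 mm²
ΣAx̄ = (2970.00)(85.50) + (1620.00)(9.00) + (1700.00)(-24.50) = 226865.00 mm³
ΣAȳ = (2970.00)(11.00) + (1620.00)(67.00) + (1700.00)(122.00) = 348610.00 mm³
x̄ = 226865.00 / 6290.00 = 36.07 mm
ȳ = 348610.00 / 6290.00 = 55.42 mm

x̄ = 36.07 mm, ȳ = 55.42 mm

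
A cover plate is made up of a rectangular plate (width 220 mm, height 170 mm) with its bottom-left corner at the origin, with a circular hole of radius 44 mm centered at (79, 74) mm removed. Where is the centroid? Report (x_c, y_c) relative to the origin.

plate: A = 220 × 170 = 37400.00, centroid at (110.00, 85.00).
hole: A = −π·44² = -6082.12, centroid at (79.00, 74.00).
ΣA = 31317.88 mm², ΣAx_c = 3633512.25 mm³, ΣAy_c = 2728922.87 mm³.
x_c = 3633512.25/31317.88 = 116.02 mm; y_c = 2728922.87/31317.88 = 87.14 mm.

x_c = 116.02 mm, y_c = 87.14 mm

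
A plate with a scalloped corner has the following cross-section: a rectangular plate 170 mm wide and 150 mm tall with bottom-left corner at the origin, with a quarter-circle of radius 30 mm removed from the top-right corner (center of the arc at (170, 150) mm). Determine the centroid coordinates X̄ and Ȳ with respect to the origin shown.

plate: A = 170 × 150 = 25500.00, centroid at (85.00, 75.00).
removed quarter-circle: A = −¼π·30² = -706.86, centroid at (157.27, 137.27).
ΣA = 24793.14 mm², ΣAX̄ = 2056334.08 mm³, ΣAȲ = 1815471.25 mm³.
X̄ = 2056334.08/24793.14 = 82.94 mm; Ȳ = 1815471.25/24793.14 = 73.22 mm.

X̄ = 82.94 mm, Ȳ = 73.22 mm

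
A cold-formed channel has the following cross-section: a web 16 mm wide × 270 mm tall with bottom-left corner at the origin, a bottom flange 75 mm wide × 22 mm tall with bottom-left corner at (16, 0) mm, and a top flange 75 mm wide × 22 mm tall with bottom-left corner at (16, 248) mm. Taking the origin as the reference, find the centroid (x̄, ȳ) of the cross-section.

x̄ = 27.70 mm, ȳ = 135.00 mm

Part | A | x̄ᵢ | ȳᵢ | A·x̄ᵢ | A·ȳᵢ
web | 4320.00 | 8.00 | 135.00 | 34560.00 | 583200.00
bottom flange | 1650.00 | 53.50 | 11.00 | 88275.00 | 18150.00
top flange | 1650.00 | 53.50 | 259.00 | 88275.00 | 427350.00
Σ | 7620.00 |  |  | 211110.00 | 1028700.00
x̄ = 211110.00 / 7620.00 = 27.70 mm
ȳ = 1028700.00 / 7620.00 = 135.00 mm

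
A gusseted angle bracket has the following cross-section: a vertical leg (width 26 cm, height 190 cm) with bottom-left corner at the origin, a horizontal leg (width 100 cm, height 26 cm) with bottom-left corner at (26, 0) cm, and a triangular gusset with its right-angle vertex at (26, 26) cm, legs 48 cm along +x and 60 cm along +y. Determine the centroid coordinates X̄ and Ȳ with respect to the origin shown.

vertical leg: A = 26 × 190 = 4940.00, centroid at (13.00, 95.00).
horizontal leg: A = 100 × 26 = 2600.00, centroid at (76.00, 13.00).
gusset: A = ½·48·60 = 1440.00, centroid at (42.00, 46.00).
ΣA = 8980.00 cm², ΣAX̄ = 322300.00 cm³, ΣAȲ = 569340.00 cm³.
X̄ = 322300.00/8980.00 = 35.89 cm; Ȳ = 569340.00/8980.00 = 63.40 cm.

X̄ = 35.89 cm, Ȳ = 63.40 cm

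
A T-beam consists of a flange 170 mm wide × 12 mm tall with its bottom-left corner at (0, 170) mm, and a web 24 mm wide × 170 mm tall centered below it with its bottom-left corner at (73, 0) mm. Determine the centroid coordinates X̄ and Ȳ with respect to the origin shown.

X̄ = 85.00 mm, Ȳ = 115.33 mm

web: A = 24 × 170 = 4080.00, centroid at (85.00, 85.00).
flange: A = 170 × 12 = 2040.00, centroid at (85.00, 176.00).
ΣA = 6120.00 mm²
ΣAX̄ = (4080.00)(85.00) + (2040.00)(85.00) = 520200.00 mm³
ΣAȲ = (4080.00)(85.00) + (2040.00)(176.00) = 705840.00 mm³
X̄ = 520200.00 / 6120.00 = 85.00 mm
Ȳ = 705840.00 / 6120.00 = 115.33 mm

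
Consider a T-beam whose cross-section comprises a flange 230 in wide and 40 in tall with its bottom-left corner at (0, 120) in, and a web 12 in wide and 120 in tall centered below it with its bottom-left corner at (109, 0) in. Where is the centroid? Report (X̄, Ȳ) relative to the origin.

web: A = 12 × 120 = 1440.00, centroid at (115.00, 60.00).
flange: A = 230 × 40 = 9200.00, centroid at (115.00, 140.00).
ΣA = 10640.00 in²
ΣAX̄ = (1440.00)(115.00) + (9200.00)(115.00) = 1223600.00 in³
ΣAȲ = (1440.00)(60.00) + (9200.00)(140.00) = 1374400.00 in³
X̄ = 1223600.00 / 10640.00 = 115.00 in
Ȳ = 1374400.00 / 10640.00 = 129.17 in

X̄ = 115.00 in, Ȳ = 129.17 in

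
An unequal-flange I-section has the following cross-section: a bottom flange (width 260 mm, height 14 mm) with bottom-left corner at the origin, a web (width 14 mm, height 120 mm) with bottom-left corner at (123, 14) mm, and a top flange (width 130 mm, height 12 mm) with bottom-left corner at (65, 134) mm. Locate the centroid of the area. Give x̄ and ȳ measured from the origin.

x̄ = 130.00 mm, ȳ = 53.52 mm

bottom flange: A = 260 × 14 = 3640.00, centroid at (130.00, 7.00).
web: A = 14 × 120 = 1680.00, centroid at (130.00, 74.00).
top flange: A = 130 × 12 = 1560.00, centroid at (130.00, 140.00).
ΣA = 6880.00 mm², ΣAx̄ = 894400.00 mm³, ΣAȳ = 368200.00 mm³.
x̄ = 894400.00/6880.00 = 130.00 mm; ȳ = 368200.00/6880.00 = 53.52 mm.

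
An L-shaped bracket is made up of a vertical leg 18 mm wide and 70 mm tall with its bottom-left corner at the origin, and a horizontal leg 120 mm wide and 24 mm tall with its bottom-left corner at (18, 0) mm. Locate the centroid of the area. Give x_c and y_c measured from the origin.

Part | A | x̄ᵢ | ȳᵢ | A·x̄ᵢ | A·ȳᵢ
vertical leg | 1260.00 | 9.00 | 35.00 | 11340.00 | 44100.00
horizontal leg | 2880.00 | 78.00 | 12.00 | 224640.00 | 34560.00
Σ | 4140.00 |  |  | 235980.00 | 78660.00
x_c = 235980.00 / 4140.00 = 57.00 mm
y_c = 78660.00 / 4140.00 = 19.00 mm

x_c = 57.00 mm, y_c = 19.00 mm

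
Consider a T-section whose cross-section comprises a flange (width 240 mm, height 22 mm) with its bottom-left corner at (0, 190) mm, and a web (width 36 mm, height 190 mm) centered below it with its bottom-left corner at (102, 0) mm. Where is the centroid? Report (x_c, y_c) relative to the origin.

web: A = 36 × 190 = 6840.00, centroid at (120.00, 95.00).
flange: A = 240 × 22 = 5280.00, centroid at (120.00, 201.00).
ΣA = 12120.00 mm²
ΣAx_c = (6840.00)(120.00) + (5280.00)(120.00) = 1454400.00 mm³
ΣAy_c = (6840.00)(95.00) + (5280.00)(201.00) = 1711080.00 mm³
x_c = 1454400.00 / 12120.00 = 120.00 mm
y_c = 1711080.00 / 12120.00 = 141.18 mm

x_c = 120.00 mm, y_c = 141.18 mm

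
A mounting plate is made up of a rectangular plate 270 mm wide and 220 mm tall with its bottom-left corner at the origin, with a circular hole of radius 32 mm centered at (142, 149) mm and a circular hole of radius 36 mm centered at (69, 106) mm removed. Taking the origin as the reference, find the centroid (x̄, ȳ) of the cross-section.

plate: A = 270 × 220 = 59400.00, centroid at (135.00, 110.00).
hole 1: A = −π·32² = -3216.99, centroid at (142.00, 149.00).
hole 2: A = −π·36² = -4071.50, centroid at (69.00, 106.00).
ΣA = 52111.51 mm², ΣAx̄ = 7281253.51 mm³, ΣAȳ = 5623088.93 mm³.
x̄ = 7281253.51/52111.51 = 139.72 mm; ȳ = 5623088.93/52111.51 = 107.90 mm.

x̄ = 139.72 mm, ȳ = 107.90 mm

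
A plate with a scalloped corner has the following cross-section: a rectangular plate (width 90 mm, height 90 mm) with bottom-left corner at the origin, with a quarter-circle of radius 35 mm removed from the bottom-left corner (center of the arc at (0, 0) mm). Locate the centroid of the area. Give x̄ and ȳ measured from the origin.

x̄ = 49.06 mm, ȳ = 49.06 mm

plate: A = 90 × 90 = 8100.00, centroid at (45.00, 45.00).
removed quarter-circle: A = −¼π·35² = -962.11, centroid at (14.85, 14.85).
ΣA = 7137.89 mm²
ΣAx̄ = (8100.00)(45.00) + (-962.11)(14.85) = 350208.33 mm³
ΣAȳ = (8100.00)(45.00) + (-962.11)(14.85) = 350208.33 mm³
x̄ = 350208.33 / 7137.89 = 49.06 mm
ȳ = 350208.33 / 7137.89 = 49.06 mm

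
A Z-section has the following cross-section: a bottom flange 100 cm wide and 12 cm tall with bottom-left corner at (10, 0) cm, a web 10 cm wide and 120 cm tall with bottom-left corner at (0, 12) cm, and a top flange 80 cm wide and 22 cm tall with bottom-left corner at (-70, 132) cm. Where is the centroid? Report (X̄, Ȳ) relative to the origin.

bottom flange: A = 100 × 12 = 1200.00, centroid at (60.00, 6.00).
web: A = 10 × 120 = 1200.00, centroid at (5.00, 72.00).
top flange: A = 80 × 22 = 1760.00, centroid at (-30.00, 143.00).
ΣA = 4160.00 cm², ΣAX̄ = 25200.00 cm³, ΣAȲ = 345280.00 cm³.
X̄ = 25200.00/4160.00 = 6.06 cm; Ȳ = 345280.00/4160.00 = 83.00 cm.

X̄ = 6.06 cm, Ȳ = 83.00 cm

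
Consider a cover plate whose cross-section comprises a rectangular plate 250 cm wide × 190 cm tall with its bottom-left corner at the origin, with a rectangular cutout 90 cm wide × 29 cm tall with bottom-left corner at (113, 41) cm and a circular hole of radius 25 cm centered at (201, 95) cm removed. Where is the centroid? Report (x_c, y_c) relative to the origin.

plate: A = 250 × 190 = 47500.00, centroid at (125.00, 95.00).
hole 1: A = −(90 × 29) = -2610.00, centroid at (158.00, 55.50).
hole 2: A = −π·25² = -1963.50, centroid at (201.00, 95.00).
ΣA = 42926.50 cm²
ΣAx_c = (47500.00)(125.00) + (-2610.00)(158.00) + (-1963.50)(201.00) = 5130457.42 cm³
ΣAy_c = (47500.00)(95.00) + (-2610.00)(55.50) + (-1963.50)(95.00) = 4181112.94 cm³
x_c = 5130457.42 / 42926.50 = 119.52 cm
y_c = 4181112.94 / 42926.50 = 97.40 cm

x_c = 119.52 cm, y_c = 97.40 cm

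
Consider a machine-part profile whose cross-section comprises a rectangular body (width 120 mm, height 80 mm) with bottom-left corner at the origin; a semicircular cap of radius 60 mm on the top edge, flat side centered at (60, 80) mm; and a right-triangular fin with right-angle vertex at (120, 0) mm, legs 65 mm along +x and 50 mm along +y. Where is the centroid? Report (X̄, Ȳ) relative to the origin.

X̄ = 67.86 mm, Ȳ = 59.68 mm

rectangular body: A = 120 × 80 = 9600.00, centroid at (60.00, 40.00).
semicircular top: A = ½π·60² = 5654.87, centroid at (60.00, 105.46).
triangular fin: A = ½·65·50 = 1625.00, centroid at (141.67, 16.67).
ΣA = 16879.87 mm², ΣAX̄ = 1145500.34 mm³, ΣAȲ = 1007472.68 mm³.
X̄ = 1145500.34/16879.87 = 67.86 mm; Ȳ = 1007472.68/16879.87 = 59.68 mm.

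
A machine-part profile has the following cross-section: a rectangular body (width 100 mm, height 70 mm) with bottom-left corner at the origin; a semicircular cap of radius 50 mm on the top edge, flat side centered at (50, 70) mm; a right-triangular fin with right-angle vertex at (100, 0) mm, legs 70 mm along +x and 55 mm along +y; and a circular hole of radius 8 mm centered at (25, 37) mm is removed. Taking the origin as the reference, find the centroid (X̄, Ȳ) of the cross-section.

Part | A | x̄ᵢ | ȳᵢ | A·x̄ᵢ | A·ȳᵢ
rectangular body | 7000.00 | 50.00 | 35.00 | 350000.00 | 245000.00
semicircular top | 3926.99 | 50.00 | 91.22 | 196349.54 | 358222.69
triangular fin | 1925.00 | 123.33 | 18.33 | 237416.67 | 35291.67
hole | -201.06 | 25.00 | 37.00 | -5026.55 | -7439.29
Σ | 12650.93 |  |  | 778739.66 | 631075.07
X̄ = 778739.66 / 12650.93 = 61.56 mm
Ȳ = 631075.07 / 12650.93 = 49.88 mm

X̄ = 61.56 mm, Ȳ = 49.88 mm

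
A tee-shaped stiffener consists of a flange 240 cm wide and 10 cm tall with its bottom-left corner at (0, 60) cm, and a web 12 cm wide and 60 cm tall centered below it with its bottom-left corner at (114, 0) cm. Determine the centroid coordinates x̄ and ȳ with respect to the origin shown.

x̄ = 120.00 cm, ȳ = 56.92 cm

web: A = 12 × 60 = 720.00, centroid at (120.00, 30.00).
flange: A = 240 × 10 = 2400.00, centroid at (120.00, 65.00).
ΣA = 3120.00 cm², ΣAx̄ = 374400.00 cm³, ΣAȳ = 177600.00 cm³.
x̄ = 374400.00/3120.00 = 120.00 cm; ȳ = 177600.00/3120.00 = 56.92 cm.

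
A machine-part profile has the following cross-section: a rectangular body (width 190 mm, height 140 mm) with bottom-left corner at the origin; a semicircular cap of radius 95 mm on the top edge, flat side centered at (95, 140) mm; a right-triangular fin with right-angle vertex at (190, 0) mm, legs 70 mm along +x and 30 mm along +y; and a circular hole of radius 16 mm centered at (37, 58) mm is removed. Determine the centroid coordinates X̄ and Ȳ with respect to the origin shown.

X̄ = 99.17 mm, Ȳ = 106.82 mm

rectangular body: A = 190 × 140 = 26600.00, centroid at (95.00, 70.00).
semicircular top: A = ½π·95² = 14176.44, centroid at (95.00, 180.32).
triangular fin: A = ½·70·30 = 1050.00, centroid at (213.33, 10.00).
hole: A = −π·16² = -804.25, centroid at (37.00, 58.00).
ΣA = 41022.19 mm², ΣAX̄ = 4068004.34 mm³, ΣAȲ = 4382138.12 mm³.
X̄ = 4068004.34/41022.19 = 99.17 mm; Ȳ = 4382138.12/41022.19 = 106.82 mm.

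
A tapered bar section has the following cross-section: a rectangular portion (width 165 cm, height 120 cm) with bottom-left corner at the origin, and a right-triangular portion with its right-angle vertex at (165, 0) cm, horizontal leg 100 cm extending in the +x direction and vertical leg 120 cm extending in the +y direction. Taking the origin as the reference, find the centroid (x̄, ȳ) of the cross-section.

x̄ = 109.44 cm, ȳ = 55.35 cm

rectangular portion: A = 165 × 120 = 19800.00, centroid at (82.50, 60.00).
triangular portion: A = ½·100·120 = 6000.00, centroid at (198.33, 40.00).
ΣA = 25800.00 cm²
ΣAx̄ = (19800.00)(82.50) + (6000.00)(198.33) = 2823500.00 cm³
ΣAȳ = (19800.00)(60.00) + (6000.00)(40.00) = 1428000.00 cm³
x̄ = 2823500.00 / 25800.00 = 109.44 cm
ȳ = 1428000.00 / 25800.00 = 55.35 cm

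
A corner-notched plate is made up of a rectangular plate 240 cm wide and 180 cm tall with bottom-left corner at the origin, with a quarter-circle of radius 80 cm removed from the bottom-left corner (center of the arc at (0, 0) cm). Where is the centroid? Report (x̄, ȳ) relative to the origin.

x̄ = 131.33 cm, ȳ = 97.38 cm

plate: A = 240 × 180 = 43200.00, centroid at (120.00, 90.00).
removed quarter-circle: A = −¼π·80² = -5026.55, centroid at (33.95, 33.95).
ΣA = 38173.45 cm²
ΣAx̄ = (43200.00)(120.00) + (-5026.55)(33.95) = 5013333.33 cm³
ΣAȳ = (43200.00)(90.00) + (-5026.55)(33.95) = 3717333.33 cm³
x̄ = 5013333.33 / 38173.45 = 131.33 cm
ȳ = 3717333.33 / 38173.45 = 97.38 cm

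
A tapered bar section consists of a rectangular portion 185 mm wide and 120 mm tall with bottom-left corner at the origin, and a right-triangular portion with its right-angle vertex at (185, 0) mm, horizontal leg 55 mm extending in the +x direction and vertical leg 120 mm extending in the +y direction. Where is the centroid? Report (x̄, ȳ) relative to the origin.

Part | A | x̄ᵢ | ȳᵢ | A·x̄ᵢ | A·ȳᵢ
rectangular portion | 22200.00 | 92.50 | 60.00 | 2053500.00 | 1332000.00
triangular portion | 3300.00 | 203.33 | 40.00 | 671000.00 | 132000.00
Σ | 25500.00 |  |  | 2724500.00 | 1464000.00
x̄ = 2724500.00 / 25500.00 = 106.84 mm
ȳ = 1464000.00 / 25500.00 = 57.41 mm

x̄ = 106.84 mm, ȳ = 57.41 mm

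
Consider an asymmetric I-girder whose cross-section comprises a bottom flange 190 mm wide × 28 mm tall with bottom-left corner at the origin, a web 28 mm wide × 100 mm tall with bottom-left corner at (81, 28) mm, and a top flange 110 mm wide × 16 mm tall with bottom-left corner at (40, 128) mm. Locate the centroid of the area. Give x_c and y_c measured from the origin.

Part | A | x̄ᵢ | ȳᵢ | A·x̄ᵢ | A·ȳᵢ
bottom flange | 5320.00 | 95.00 | 14.00 | 505400.00 | 74480.00
web | 2800.00 | 95.00 | 78.00 | 266000.00 | 218400.00
top flange | 1760.00 | 95.00 | 136.00 | 167200.00 | 239360.00
Σ | 9880.00 |  |  | 938600.00 | 532240.00
x_c = 938600.00 / 9880.00 = 95.00 mm
y_c = 532240.00 / 9880.00 = 53.87 mm

x_c = 95.00 mm, y_c = 53.87 mm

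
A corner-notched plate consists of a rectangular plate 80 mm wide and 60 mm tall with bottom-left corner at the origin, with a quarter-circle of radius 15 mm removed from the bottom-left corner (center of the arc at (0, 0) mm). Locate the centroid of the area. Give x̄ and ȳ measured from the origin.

x̄ = 41.29 mm, ȳ = 30.90 mm

plate: A = 80 × 60 = 4800.00, centroid at (40.00, 30.00).
removed quarter-circle: A = −¼π·15² = -176.71, centroid at (6.37, 6.37).
ΣA = 4623.29 mm²
ΣAx̄ = (4800.00)(40.00) + (-176.71)(6.37) = 190875.00 mm³
ΣAȳ = (4800.00)(30.00) + (-176.71)(6.37) = 142875.00 mm³
x̄ = 190875.00 / 4623.29 = 41.29 mm
ȳ = 142875.00 / 4623.29 = 30.90 mm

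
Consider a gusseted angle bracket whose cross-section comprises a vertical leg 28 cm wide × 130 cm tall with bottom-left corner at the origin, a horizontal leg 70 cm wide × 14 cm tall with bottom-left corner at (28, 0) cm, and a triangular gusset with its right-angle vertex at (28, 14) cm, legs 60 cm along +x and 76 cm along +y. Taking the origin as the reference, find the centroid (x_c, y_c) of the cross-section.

vertical leg: A = 28 × 130 = 3640.00, centroid at (14.00, 65.00).
horizontal leg: A = 70 × 14 = 980.00, centroid at (63.00, 7.00).
gusset: A = ½·60·76 = 2280.00, centroid at (48.00, 39.33).
ΣA = 6900.00 cm², ΣAx_c = 222140.00 cm³, ΣAy_c = 333140.00 cm³.
x_c = 222140.00/6900.00 = 32.19 cm; y_c = 333140.00/6900.00 = 48.28 cm.

x_c = 32.19 cm, y_c = 48.28 cm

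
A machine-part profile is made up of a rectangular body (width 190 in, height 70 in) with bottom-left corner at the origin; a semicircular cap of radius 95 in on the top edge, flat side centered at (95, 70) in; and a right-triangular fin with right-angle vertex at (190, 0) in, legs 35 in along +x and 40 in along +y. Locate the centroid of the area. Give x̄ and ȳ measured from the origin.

x̄ = 97.65 in, ȳ = 72.36 in

rectangular body: A = 190 × 70 = 13300.00, centroid at (95.00, 35.00).
semicircular top: A = ½π·95² = 14176.44, centroid at (95.00, 110.32).
triangular fin: A = ½·35·40 = 700.00, centroid at (201.67, 13.33).
ΣA = 28176.44 in²
ΣAx̄ = (13300.00)(95.00) + (14176.44)(95.00) + (700.00)(201.67) = 2751428.17 in³
ΣAȳ = (13300.00)(35.00) + (14176.44)(110.32) + (700.00)(13.33) = 2038767.25 in³
x̄ = 2751428.17 / 28176.44 = 97.65 in
ȳ = 2038767.25 / 28176.44 = 72.36 in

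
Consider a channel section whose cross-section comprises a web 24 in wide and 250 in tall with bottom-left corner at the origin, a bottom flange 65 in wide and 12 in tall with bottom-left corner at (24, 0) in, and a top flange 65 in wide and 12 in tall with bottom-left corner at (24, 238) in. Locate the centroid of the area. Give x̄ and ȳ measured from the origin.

x̄ = 21.18 in, ȳ = 125.00 in

Part | A | x̄ᵢ | ȳᵢ | A·x̄ᵢ | A·ȳᵢ
web | 6000.00 | 12.00 | 125.00 | 72000.00 | 750000.00
bottom flange | 780.00 | 56.50 | 6.00 | 44070.00 | 4680.00
top flange | 780.00 | 56.50 | 244.00 | 44070.00 | 190320.00
Σ | 7560.00 |  |  | 160140.00 | 945000.00
x̄ = 160140.00 / 7560.00 = 21.18 in
ȳ = 945000.00 / 7560.00 = 125.00 in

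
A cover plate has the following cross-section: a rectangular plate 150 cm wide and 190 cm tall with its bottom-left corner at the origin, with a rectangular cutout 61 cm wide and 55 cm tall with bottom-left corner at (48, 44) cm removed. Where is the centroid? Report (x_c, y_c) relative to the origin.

x_c = 74.53 cm, y_c = 98.14 cm

plate: A = 150 × 190 = 28500.00, centroid at (75.00, 95.00).
hole: A = −(61 × 55) = -3355.00, centroid at (78.50, 71.50).
ΣA = 25145.00 cm²
ΣAx_c = (28500.00)(75.00) + (-3355.00)(78.50) = 1874132.50 cm³
ΣAy_c = (28500.00)(95.00) + (-3355.00)(71.50) = 2467617.50 cm³
x_c = 1874132.50 / 25145.00 = 74.53 cm
y_c = 2467617.50 / 25145.00 = 98.14 cm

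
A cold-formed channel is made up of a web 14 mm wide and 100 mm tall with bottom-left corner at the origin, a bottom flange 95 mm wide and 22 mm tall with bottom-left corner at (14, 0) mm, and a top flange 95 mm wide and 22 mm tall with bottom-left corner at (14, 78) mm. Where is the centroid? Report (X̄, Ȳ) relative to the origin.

X̄ = 47.83 mm, Ȳ = 50.00 mm

web: A = 14 × 100 = 1400.00, centroid at (7.00, 50.00).
bottom flange: A = 95 × 22 = 2090.00, centroid at (61.50, 11.00).
top flange: A = 95 × 22 = 2090.00, centroid at (61.50, 89.00).
ΣA = 5580.00 mm², ΣAX̄ = 266870.00 mm³, ΣAȲ = 279000.00 mm³.
X̄ = 266870.00/5580.00 = 47.83 mm; Ȳ = 279000.00/5580.00 = 50.00 mm.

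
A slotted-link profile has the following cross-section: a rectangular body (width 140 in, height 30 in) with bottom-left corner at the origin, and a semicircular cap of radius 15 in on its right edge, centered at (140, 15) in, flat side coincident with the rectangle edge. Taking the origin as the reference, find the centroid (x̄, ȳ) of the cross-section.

rectangular body: A = 140 × 30 = 4200.00, centroid at (70.00, 15.00).
semicircular end: A = ½π·15² = 353.43, centroid at (146.37, 15.00).
ΣA = 4553.43 in²
ΣAx̄ = (4200.00)(70.00) + (353.43)(146.37) = 345730.08 in³
ΣAȳ = (4200.00)(15.00) + (353.43)(15.00) = 68301.44 in³
x̄ = 345730.08 / 4553.43 = 75.93 in
ȳ = 68301.44 / 4553.43 = 15.00 in

x̄ = 75.93 in, ȳ = 15.00 in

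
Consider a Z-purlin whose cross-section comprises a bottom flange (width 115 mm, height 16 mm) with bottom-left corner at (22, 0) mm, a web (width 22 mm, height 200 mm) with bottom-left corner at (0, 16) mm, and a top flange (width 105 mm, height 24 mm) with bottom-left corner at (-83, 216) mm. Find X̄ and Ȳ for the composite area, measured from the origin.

Part | A | x̄ᵢ | ȳᵢ | A·x̄ᵢ | A·ȳᵢ
bottom flange | 1840.00 | 79.50 | 8.00 | 146280.00 | 14720.00
web | 4400.00 | 11.00 | 116.00 | 48400.00 | 510400.00
top flange | 2520.00 | -30.50 | 228.00 | -76860.00 | 574560.00
Σ | 8760.00 |  |  | 117820.00 | 1099680.00
X̄ = 117820.00 / 8760.00 = 13.45 mm
Ȳ = 1099680.00 / 8760.00 = 125.53 mm

X̄ = 13.45 mm, Ȳ = 125.53 mm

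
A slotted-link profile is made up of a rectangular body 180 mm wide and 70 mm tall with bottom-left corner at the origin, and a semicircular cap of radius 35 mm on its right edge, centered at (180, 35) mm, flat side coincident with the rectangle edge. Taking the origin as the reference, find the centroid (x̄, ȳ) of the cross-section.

rectangular body: A = 180 × 70 = 12600.00, centroid at (90.00, 35.00).
semicircular end: A = ½π·35² = 1924.23, centroid at (194.85, 35.00).
ΣA = 14524.23 mm²
ΣAx̄ = (12600.00)(90.00) + (1924.23)(194.85) = 1508943.92 mm³
ΣAȳ = (12600.00)(35.00) + (1924.23)(35.00) = 508347.89 mm³
x̄ = 1508943.92 / 14524.23 = 103.89 mm
ȳ = 508347.89 / 14524.23 = 35.00 mm

x̄ = 103.89 mm, ȳ = 35.00 mm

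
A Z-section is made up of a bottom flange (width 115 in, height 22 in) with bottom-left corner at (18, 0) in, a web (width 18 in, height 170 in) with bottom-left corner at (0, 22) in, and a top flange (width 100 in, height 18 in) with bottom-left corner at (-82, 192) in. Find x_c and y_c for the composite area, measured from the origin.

x_c = 21.78 in, y_c = 97.03 in

bottom flange: A = 115 × 22 = 2530.00, centroid at (75.50, 11.00).
web: A = 18 × 170 = 3060.00, centroid at (9.00, 107.00).
top flange: A = 100 × 18 = 1800.00, centroid at (-32.00, 201.00).
ΣA = 7390.00 in², ΣAx_c = 160955.00 in³, ΣAy_c = 717050.00 in³.
x_c = 160955.00/7390.00 = 21.78 in; y_c = 717050.00/7390.00 = 97.03 in.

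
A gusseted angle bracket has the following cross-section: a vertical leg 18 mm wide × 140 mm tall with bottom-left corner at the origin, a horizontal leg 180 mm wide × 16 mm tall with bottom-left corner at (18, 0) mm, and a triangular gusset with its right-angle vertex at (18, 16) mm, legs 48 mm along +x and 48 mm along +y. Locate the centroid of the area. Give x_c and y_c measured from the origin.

x_c = 56.91 mm, y_c = 36.07 mm

vertical leg: A = 18 × 140 = 2520.00, centroid at (9.00, 70.00).
horizontal leg: A = 180 × 16 = 2880.00, centroid at (108.00, 8.00).
gusset: A = ½·48·48 = 1152.00, centroid at (34.00, 32.00).
ΣA = 6552.00 mm², ΣAx_c = 372888.00 mm³, ΣAy_c = 236304.00 mm³.
x_c = 372888.00/6552.00 = 56.91 mm; y_c = 236304.00/6552.00 = 36.07 mm.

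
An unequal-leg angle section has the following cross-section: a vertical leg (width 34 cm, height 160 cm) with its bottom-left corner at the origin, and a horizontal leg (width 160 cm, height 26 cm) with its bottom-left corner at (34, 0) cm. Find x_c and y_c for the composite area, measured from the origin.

x_c = 59.03 cm, y_c = 50.97 cm

vertical leg: A = 34 × 160 = 5440.00, centroid at (17.00, 80.00).
horizontal leg: A = 160 × 26 = 4160.00, centroid at (114.00, 13.00).
ΣA = 9600.00 cm²
ΣAx_c = (5440.00)(17.00) + (4160.00)(114.00) = 566720.00 cm³
ΣAy_c = (5440.00)(80.00) + (4160.00)(13.00) = 489280.00 cm³
x_c = 566720.00 / 9600.00 = 59.03 cm
y_c = 489280.00 / 9600.00 = 50.97 cm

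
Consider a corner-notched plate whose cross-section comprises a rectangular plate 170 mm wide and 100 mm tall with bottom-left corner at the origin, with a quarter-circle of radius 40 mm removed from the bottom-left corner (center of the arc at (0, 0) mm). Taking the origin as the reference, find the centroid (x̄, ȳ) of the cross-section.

plate: A = 170 × 100 = 17000.00, centroid at (85.00, 50.00).
removed quarter-circle: A = −¼π·40² = -1256.64, centroid at (16.98, 16.98).
ΣA = 15743.36 mm²
ΣAx̄ = (17000.00)(85.00) + (-1256.64)(16.98) = 1423666.67 mm³
ΣAȳ = (17000.00)(50.00) + (-1256.64)(16.98) = 828666.67 mm³
x̄ = 1423666.67 / 15743.36 = 90.43 mm
ȳ = 828666.67 / 15743.36 = 52.64 mm

x̄ = 90.43 mm, ȳ = 52.64 mm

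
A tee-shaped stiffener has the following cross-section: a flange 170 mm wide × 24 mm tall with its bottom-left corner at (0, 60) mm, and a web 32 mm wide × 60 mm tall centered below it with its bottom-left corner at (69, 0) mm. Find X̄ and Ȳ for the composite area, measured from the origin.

web: A = 32 × 60 = 1920.00, centroid at (85.00, 30.00).
flange: A = 170 × 24 = 4080.00, centroid at (85.00, 72.00).
ΣA = 6000.00 mm², ΣAX̄ = 510000.00 mm³, ΣAȲ = 351360.00 mm³.
X̄ = 510000.00/6000.00 = 85.00 mm; Ȳ = 351360.00/6000.00 = 58.56 mm.

X̄ = 85.00 mm, Ȳ = 58.56 mm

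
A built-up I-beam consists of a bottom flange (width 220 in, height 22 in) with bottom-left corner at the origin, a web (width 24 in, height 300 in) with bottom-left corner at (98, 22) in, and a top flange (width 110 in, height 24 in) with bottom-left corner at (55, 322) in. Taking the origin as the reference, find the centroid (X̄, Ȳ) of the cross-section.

bottom flange: A = 220 × 22 = 4840.00, centroid at (110.00, 11.00).
web: A = 24 × 300 = 7200.00, centroid at (110.00, 172.00).
top flange: A = 110 × 24 = 2640.00, centroid at (110.00, 334.00).
ΣA = 14680.00 in²
ΣAX̄ = (4840.00)(110.00) + (7200.00)(110.00) + (2640.00)(110.00) = 1614800.00 in³
ΣAȲ = (4840.00)(11.00) + (7200.00)(172.00) + (2640.00)(334.00) = 2173400.00 in³
X̄ = 1614800.00 / 14680.00 = 110.00 in
Ȳ = 2173400.00 / 14680.00 = 148.05 in

X̄ = 110.00 in, Ȳ = 148.05 in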